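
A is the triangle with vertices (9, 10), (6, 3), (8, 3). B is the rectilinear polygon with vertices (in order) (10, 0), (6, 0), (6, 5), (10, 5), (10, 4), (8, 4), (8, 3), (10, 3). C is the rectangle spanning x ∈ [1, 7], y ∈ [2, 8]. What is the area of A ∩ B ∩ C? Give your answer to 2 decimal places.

1.14

The intersection is the polygon with vertices (7,5), (7,3), (6,3), (6.857,5).
By the shoelace formula its area is 1.14.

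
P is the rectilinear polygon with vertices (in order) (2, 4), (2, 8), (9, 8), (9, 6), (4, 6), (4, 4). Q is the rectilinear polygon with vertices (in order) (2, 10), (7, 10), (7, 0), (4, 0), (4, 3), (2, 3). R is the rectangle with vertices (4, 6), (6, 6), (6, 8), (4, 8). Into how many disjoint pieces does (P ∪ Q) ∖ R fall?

(P ∪ Q) ∖ R is a single connected region.

1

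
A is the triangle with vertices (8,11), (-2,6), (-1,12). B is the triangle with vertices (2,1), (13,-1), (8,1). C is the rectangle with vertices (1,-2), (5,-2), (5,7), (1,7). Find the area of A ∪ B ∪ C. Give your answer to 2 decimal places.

By inclusion–exclusion:
Individual areas: |A| = 27.5, |B| = 6, |C| = 36.
|A∩B| = 0.
|A∩C| = 0.
|B∩C| = 0.8182.
|A∩B∩C| = 0.
|A ∪ B ∪ C| = 69.5 − 0.8182 + 0 = 68.68.

68.68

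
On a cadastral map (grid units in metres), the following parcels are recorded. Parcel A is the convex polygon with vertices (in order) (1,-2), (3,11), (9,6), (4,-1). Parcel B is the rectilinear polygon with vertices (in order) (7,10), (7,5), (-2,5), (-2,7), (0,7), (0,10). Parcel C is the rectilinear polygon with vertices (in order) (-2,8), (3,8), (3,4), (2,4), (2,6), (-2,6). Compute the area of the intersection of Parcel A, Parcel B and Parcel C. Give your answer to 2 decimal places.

2.08

The intersection is the polygon with vertices (2.077,5), (2.538,8), (3,8), (3,5).
By the shoelace formula its area is 2.08.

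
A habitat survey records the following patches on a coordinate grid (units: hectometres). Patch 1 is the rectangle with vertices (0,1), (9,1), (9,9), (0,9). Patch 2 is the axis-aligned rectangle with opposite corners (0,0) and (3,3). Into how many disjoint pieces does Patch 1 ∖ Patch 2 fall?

1

Patch 1 ∖ Patch 2 is a single connected region.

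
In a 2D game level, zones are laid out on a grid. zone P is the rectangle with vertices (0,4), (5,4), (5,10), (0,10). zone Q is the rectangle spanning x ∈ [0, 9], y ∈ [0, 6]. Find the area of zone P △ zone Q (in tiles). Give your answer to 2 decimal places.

|zone P∩zone Q|: x∈[0,5], y∈[4,6] → 5·2 = 10.
|zone P △ zone Q| = |zone P| + |zone Q| − 2·|zone P∩zone Q| = 30 + 54 − 20 = 64.00.

64.00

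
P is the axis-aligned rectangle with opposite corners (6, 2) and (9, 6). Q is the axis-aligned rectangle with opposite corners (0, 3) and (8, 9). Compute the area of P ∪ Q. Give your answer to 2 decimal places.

54.00

By inclusion–exclusion:
Individual areas: |P| = 12, |Q| = 48.
|P∩Q|: x∈[6,8], y∈[3,6] → 2·3 = 6.
|P ∪ Q| = 60 − 6 = 54.00.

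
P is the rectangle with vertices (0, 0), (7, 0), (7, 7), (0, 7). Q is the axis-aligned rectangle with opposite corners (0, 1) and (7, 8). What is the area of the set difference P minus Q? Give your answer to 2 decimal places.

7.00

|P∩Q|: x∈[0,7], y∈[1,7] → 7·6 = 42.
|P| = 49.
|P ∖ Q| = |P| − |P∩Q| = 49 − 42 = 7.00.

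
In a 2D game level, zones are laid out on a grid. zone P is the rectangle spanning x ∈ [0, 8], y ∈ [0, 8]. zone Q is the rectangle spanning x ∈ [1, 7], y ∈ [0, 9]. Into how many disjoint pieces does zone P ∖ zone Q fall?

2

zone P ∖ zone Q splits into 2 disjoint pieces (area 8, area 8).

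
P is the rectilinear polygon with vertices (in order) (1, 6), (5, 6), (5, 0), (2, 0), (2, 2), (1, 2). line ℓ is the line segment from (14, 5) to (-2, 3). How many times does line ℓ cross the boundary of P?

2

The segment meets the boundary at (1,3.375), (5,3.875).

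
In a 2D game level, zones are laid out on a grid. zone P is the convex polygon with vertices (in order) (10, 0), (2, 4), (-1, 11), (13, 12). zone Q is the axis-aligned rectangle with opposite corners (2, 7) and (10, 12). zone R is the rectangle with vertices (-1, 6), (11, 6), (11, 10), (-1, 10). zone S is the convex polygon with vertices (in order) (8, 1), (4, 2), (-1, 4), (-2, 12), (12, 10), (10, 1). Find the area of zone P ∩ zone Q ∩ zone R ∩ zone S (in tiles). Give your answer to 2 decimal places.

24.00

The intersection is the polygon with vertices (2,7), (2,10), (10,10), (10,7).
By the shoelace formula its area is 24.00.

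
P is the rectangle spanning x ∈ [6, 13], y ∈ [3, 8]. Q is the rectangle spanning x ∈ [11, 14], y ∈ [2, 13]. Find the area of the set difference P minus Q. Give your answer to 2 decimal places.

25.00

|P∩Q|: x∈[11,13], y∈[3,8] → 2·5 = 10.
|P| = 35.
|P ∖ Q| = |P| − |P∩Q| = 35 − 10 = 25.00.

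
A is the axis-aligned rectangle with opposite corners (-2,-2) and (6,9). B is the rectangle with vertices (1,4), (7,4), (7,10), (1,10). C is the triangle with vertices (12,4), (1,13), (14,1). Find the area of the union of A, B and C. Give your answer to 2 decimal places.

105.24

By inclusion–exclusion:
Individual areas: |A| = 88, |B| = 36, |C| = 7.5.
|A∩B|: x∈[1,6], y∈[4,9] → 5·5 = 25.
|A∩C| = 0.2001.
|B∩C| = 1.2631.
|A∩B∩C| = 0.2001.
|A ∪ B ∪ C| = 131.5 − 26.4632 + 0.2001 = 105.24.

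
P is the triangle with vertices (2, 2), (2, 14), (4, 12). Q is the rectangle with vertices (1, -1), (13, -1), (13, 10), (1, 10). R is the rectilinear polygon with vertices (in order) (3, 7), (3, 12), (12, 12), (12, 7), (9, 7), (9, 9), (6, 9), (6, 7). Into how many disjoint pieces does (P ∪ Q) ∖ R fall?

1

(P ∪ Q) ∖ R is a single connected region.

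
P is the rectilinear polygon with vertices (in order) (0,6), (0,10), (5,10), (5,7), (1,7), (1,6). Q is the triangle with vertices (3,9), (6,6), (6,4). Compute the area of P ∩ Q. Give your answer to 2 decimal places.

0.80

The intersection is the polygon with vertices (4.2,7), (3,9), (5,7).
By the shoelace formula its area is 0.80.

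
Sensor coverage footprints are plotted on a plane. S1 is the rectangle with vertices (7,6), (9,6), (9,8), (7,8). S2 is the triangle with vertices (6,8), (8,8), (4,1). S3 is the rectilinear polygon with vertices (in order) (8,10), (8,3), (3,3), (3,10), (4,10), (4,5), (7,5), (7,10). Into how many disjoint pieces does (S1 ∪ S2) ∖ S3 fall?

(S1 ∪ S2) ∖ S3 splits into 3 disjoint pieces (area 2, area 3.8393, area 0.5714).

3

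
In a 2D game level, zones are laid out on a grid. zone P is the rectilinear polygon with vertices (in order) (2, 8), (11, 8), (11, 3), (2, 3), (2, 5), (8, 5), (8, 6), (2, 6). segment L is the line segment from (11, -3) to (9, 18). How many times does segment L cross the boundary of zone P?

2

The segment meets the boundary at (9.952,8), (10.429,3).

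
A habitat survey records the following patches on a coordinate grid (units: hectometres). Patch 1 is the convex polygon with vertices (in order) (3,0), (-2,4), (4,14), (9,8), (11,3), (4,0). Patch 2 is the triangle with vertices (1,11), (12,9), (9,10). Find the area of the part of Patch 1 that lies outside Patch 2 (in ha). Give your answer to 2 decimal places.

98.40

|Patch 1| = 99.5, |Patch 1∩Patch 2| = 1.0963.
|Patch 1 ∖ Patch 2| = |Patch 1| − |Patch 1∩Patch 2| = 99.5 − 1.0963 = 98.40.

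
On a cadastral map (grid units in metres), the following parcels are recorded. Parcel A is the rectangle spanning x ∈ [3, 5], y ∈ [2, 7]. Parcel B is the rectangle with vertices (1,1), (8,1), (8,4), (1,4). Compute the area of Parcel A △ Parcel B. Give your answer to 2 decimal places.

|Parcel A∩Parcel B|: x∈[3,5], y∈[2,4] → 2·2 = 4.
|Parcel A △ Parcel B| = |Parcel A| + |Parcel B| − 2·|Parcel A∩Parcel B| = 10 + 21 − 8 = 23.00.

23.00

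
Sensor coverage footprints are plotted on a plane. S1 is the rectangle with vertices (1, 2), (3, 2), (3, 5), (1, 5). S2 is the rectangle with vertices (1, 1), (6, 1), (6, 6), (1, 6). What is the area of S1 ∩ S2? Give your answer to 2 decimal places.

6.00

|S1∩S2|: x∈[1,3], y∈[2,5] → 2·3 = 6.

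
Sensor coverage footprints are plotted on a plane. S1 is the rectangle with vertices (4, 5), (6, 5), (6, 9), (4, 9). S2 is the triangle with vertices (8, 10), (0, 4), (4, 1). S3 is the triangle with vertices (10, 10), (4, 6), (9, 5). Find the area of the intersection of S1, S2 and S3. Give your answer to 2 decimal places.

The intersection is the polygon with vertices (6,5.6), (4,6), (6,7.333).
By the shoelace formula its area is 1.73.

1.73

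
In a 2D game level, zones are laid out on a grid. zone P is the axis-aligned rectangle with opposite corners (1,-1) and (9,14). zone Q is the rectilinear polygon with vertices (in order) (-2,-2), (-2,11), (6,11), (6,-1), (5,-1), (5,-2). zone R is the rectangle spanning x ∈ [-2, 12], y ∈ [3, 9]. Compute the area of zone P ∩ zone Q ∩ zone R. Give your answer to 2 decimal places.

The intersection is the polygon with vertices (1,9), (6,9), (6,3), (1,3).
By the shoelace formula its area is 30.00.

30.00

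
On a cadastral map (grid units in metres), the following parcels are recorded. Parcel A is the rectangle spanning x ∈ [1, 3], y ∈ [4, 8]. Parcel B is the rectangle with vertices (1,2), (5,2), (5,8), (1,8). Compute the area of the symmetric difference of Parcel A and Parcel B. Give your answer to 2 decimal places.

|Parcel A∩Parcel B|: x∈[1,3], y∈[4,8] → 2·4 = 8.
|Parcel A △ Parcel B| = |Parcel A| + |Parcel B| − 2·|Parcel A∩Parcel B| = 8 + 24 − 16 = 16.00.

16.00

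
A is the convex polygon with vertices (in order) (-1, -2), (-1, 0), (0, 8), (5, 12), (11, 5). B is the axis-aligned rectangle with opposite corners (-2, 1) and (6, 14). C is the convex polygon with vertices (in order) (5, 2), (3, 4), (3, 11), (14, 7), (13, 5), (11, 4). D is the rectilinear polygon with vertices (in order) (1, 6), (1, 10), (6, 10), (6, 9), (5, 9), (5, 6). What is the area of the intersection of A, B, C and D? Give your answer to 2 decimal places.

8.99

The intersection is the polygon with vertices (6,9.909), (6,9), (5,9), (5,6), (3,6), (3,10), (5.75,10).
By the shoelace formula its area is 8.99.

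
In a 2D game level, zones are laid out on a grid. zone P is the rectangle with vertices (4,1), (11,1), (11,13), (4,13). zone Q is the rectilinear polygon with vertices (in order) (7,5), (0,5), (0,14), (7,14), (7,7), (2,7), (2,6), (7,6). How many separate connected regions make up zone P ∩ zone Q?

zone P ∩ zone Q splits into 2 disjoint pieces (area 18, area 3).

2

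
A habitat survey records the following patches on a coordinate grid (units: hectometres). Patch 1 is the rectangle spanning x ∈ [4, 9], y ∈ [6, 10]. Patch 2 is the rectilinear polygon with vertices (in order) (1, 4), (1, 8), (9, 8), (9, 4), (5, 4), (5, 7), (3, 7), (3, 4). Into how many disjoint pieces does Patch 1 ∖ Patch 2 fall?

2

Patch 1 ∖ Patch 2 splits into 2 disjoint pieces (area 10, area 1).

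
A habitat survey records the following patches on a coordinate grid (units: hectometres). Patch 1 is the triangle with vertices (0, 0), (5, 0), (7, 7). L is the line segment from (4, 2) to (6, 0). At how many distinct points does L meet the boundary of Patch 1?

1

The segment meets the boundary at (5.222,0.778).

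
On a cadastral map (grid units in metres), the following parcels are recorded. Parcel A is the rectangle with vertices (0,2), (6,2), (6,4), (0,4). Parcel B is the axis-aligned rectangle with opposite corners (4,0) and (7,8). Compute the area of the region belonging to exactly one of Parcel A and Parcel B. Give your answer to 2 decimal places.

28.00

|Parcel A∩Parcel B|: x∈[4,6], y∈[2,4] → 2·2 = 4.
|Parcel A △ Parcel B| = |Parcel A| + |Parcel B| − 2·|Parcel A∩Parcel B| = 12 + 24 − 8 = 28.00.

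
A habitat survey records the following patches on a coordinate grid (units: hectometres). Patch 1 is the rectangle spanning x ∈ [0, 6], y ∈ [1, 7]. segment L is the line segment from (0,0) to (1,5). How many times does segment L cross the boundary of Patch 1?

The segment meets the boundary at (0.2,1).

1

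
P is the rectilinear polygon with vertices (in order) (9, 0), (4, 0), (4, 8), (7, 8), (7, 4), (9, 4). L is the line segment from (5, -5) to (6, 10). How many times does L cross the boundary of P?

2

The segment meets the boundary at (5.867,8), (5.333,0).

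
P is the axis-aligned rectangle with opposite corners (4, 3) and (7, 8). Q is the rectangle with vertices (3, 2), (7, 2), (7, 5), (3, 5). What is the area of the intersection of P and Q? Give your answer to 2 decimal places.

6.00

|P∩Q|: x∈[4,7], y∈[3,5] → 3·2 = 6.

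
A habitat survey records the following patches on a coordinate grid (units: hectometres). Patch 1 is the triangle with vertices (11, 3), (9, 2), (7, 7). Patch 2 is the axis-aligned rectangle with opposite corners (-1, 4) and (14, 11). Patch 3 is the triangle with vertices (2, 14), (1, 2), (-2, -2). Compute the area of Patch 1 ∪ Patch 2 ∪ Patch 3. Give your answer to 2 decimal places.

116.72

By inclusion–exclusion:
Individual areas: |Patch 1| = 6, |Patch 2| = 105, |Patch 3| = 16.
|Patch 1∩Patch 2| = 2.7.
|Patch 1∩Patch 3| = 0.
|Patch 2∩Patch 3| = 7.5833.
|Patch 1∩Patch 2∩Patch 3| = 0.
|Patch 1 ∪ Patch 2 ∪ Patch 3| = 127 − 10.2833 + 0 = 116.72.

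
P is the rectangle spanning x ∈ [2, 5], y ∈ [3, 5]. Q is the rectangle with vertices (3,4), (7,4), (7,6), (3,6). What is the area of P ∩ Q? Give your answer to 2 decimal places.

2.00

|P∩Q|: x∈[3,5], y∈[4,5] → 2·1 = 2.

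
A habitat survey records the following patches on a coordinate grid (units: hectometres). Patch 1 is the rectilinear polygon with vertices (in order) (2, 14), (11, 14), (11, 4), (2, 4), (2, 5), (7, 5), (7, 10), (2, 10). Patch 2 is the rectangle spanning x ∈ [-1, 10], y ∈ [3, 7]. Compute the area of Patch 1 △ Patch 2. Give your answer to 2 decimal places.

|Patch 1| = 65, |Patch 2| = 44, |Patch 1∩Patch 2| = 14.
|Patch 1 △ Patch 2| = |Patch 1| + |Patch 2| − 2·|Patch 1∩Patch 2| = 65 + 44 − 28 = 81.00.

81.00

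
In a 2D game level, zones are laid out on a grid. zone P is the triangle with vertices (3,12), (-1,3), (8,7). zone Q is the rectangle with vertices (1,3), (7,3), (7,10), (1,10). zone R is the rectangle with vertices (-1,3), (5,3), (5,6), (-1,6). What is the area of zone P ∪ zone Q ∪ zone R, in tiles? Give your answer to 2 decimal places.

By inclusion–exclusion:
Individual areas: |zone P| = 32.5, |zone Q| = 42, |zone R| = 18.
|zone P∩zone Q| = 25.2778.
|zone P∩zone R| = 8.
|zone Q∩zone R|: x∈[1,5], y∈[3,6] → 4·3 = 12.
|zone P∩zone Q∩zone R| = 4.8889.
|zone P ∪ zone Q ∪ zone R| = 92.5 − 45.2778 + 4.8889 = 52.11.

52.11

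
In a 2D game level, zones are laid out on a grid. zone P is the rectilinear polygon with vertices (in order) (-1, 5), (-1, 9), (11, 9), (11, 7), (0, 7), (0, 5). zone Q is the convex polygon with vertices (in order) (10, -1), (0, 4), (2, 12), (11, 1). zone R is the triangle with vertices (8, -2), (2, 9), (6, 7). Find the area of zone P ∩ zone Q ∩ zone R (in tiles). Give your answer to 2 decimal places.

2.91

The intersection is the polygon with vertices (3.091,7), (2,9), (6,7).
By the shoelace formula its area is 2.91.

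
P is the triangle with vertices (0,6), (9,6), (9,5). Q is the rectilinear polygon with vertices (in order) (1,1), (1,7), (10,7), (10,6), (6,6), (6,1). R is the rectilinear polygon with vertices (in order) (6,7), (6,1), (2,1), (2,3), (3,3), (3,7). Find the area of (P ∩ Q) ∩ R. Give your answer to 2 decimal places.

1.50

The region (P ∩ Q) ∩ R is the polygon with vertices (6,5.333), (3,5.667), (3,6), (6,6).
By the shoelace formula its area is 1.50.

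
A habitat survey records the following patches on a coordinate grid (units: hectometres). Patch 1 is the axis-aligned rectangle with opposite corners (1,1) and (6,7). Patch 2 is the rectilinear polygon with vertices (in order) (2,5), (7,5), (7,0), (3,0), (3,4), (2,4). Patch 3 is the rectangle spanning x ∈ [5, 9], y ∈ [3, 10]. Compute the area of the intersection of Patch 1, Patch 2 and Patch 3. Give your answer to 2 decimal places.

2.00

The intersection is the polygon with vertices (6,5), (6,3), (5,3), (5,5).
By the shoelace formula its area is 2.00.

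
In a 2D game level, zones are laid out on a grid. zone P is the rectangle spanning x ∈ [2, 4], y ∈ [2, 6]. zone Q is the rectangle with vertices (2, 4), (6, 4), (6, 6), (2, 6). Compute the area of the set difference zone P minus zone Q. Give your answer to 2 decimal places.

|zone P∩zone Q|: x∈[2,4], y∈[4,6] → 2·2 = 4.
|zone P| = 8.
|zone P ∖ zone Q| = |zone P| − |zone P∩zone Q| = 8 − 4 = 4.00.

4.00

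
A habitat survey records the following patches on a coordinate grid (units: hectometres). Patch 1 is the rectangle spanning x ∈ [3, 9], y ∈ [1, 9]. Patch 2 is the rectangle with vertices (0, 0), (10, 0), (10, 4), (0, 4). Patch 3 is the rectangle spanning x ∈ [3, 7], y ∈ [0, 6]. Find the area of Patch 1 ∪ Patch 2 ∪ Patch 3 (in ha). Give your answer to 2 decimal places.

70.00

By inclusion–exclusion:
Individual areas: |Patch 1| = 48, |Patch 2| = 40, |Patch 3| = 24.
|Patch 1∩Patch 2|: x∈[3,9], y∈[1,4] → 6·3 = 18.
|Patch 1∩Patch 3|: x∈[3,7], y∈[1,6] → 4·5 = 20.
|Patch 2∩Patch 3|: x∈[3,7], y∈[0,4] → 4·4 = 16.
|Patch 1∩Patch 2∩Patch 3| = 12.
|Patch 1 ∪ Patch 2 ∪ Patch 3| = 112 − 54 + 12 = 70.00.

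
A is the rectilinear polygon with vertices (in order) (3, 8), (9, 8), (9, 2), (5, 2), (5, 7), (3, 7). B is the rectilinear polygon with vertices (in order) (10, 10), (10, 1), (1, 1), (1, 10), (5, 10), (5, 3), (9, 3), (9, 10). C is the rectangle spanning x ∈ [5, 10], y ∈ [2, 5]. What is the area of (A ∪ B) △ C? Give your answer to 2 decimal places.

|A ∪ B| = 73.
|(A ∪ B) ∩ C| = 15.
|(A ∪ B) △ C| = 73 + 15 − 30 = 58.00.

58.00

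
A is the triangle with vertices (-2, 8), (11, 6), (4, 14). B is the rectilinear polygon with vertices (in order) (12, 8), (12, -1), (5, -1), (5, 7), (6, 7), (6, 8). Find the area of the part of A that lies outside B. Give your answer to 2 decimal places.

38.52

|A| = 45, |A∩B| = 6.4808.
|A ∖ B| = |A| − |A∩B| = 45 − 6.4808 = 38.52.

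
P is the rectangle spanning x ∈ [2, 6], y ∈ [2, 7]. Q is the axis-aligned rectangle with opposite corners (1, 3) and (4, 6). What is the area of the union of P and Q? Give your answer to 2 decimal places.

By inclusion–exclusion:
Individual areas: |P| = 20, |Q| = 9.
|P∩Q|: x∈[2,4], y∈[3,6] → 2·3 = 6.
|P ∪ Q| = 29 − 6 = 23.00.

23.00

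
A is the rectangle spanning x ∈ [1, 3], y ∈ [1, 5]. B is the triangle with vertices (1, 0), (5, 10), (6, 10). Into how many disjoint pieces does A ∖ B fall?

A ∖ B splits into 2 disjoint pieces (area 2.25, area 4.8).

2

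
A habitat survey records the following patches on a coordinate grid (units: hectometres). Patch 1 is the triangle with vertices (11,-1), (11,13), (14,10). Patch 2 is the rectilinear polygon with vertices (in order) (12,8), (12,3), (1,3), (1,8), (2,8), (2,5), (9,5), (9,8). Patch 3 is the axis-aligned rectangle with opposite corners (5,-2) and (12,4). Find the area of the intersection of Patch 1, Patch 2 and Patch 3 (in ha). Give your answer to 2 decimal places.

The intersection is the polygon with vertices (12,3), (11,3), (11,4), (12,4).
By the shoelace formula its area is 1.00.

1.00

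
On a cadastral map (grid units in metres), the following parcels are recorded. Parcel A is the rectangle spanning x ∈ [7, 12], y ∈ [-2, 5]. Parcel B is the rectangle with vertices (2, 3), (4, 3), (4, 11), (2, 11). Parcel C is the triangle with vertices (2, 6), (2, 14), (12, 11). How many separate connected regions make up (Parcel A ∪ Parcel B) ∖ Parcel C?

2

(Parcel A ∪ Parcel B) ∖ Parcel C splits into 2 disjoint pieces (area 35, area 7).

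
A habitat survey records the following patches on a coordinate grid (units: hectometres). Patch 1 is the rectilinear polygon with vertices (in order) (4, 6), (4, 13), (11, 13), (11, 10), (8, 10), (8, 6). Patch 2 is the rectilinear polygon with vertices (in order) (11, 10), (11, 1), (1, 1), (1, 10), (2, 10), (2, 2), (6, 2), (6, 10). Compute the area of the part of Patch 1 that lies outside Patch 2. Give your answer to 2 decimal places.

|Patch 1| = 37, |Patch 1∩Patch 2| = 8.
|Patch 1 ∖ Patch 2| = |Patch 1| − |Patch 1∩Patch 2| = 37 − 8 = 29.00.

29.00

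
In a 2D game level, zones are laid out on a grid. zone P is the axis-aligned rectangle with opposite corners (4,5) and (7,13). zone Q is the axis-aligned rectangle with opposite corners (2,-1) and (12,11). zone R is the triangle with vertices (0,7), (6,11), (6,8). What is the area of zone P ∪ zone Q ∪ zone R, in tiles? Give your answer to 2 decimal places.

By inclusion–exclusion:
Individual areas: |zone P| = 24, |zone Q| = 120, |zone R| = 9.
|zone P∩zone Q|: x∈[4,7], y∈[5,11] → 3·6 = 18.
|zone P∩zone R| = 5.
|zone Q∩zone R| = 8.
|zone P∩zone Q∩zone R| = 5.
|zone P ∪ zone Q ∪ zone R| = 153 − 31 + 5 = 127.00.

127.00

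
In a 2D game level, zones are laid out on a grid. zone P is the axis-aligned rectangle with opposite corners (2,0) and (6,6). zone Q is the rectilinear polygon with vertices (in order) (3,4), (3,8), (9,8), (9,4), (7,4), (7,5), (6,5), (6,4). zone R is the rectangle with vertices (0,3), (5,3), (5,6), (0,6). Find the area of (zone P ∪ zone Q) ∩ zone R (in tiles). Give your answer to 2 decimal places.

9.00

The region (zone P ∪ zone Q) ∩ zone R is the polygon with vertices (2,6), (3,6), (5,6), (5,3), (2,3).
By the shoelace formula its area is 9.00.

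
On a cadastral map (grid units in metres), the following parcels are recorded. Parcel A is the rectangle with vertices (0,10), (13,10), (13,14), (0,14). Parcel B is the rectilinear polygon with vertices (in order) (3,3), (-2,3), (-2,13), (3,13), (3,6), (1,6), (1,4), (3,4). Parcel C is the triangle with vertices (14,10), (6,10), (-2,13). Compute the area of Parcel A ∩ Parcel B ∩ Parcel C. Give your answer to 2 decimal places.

The intersection is the polygon with vertices (0,12.625), (3,12.062), (3,11.125), (0,12.25).
By the shoelace formula its area is 1.97.

1.97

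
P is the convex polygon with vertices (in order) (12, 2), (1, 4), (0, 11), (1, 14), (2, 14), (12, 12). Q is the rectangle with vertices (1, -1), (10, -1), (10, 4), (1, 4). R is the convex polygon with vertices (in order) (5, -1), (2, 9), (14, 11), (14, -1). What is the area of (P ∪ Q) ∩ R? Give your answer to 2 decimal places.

The region (P ∪ Q) ∩ R is the polygon with vertices (10,-1), (5,-1), (2,9), (12,10.667), (12,2), (10,2.364).
By the shoelace formula its area is 86.97.

86.97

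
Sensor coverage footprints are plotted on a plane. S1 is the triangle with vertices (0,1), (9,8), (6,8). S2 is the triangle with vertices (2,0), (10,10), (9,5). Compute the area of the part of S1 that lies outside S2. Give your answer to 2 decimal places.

10.13

|S1| = 10.5, |S1∩S2| = 0.3706.
|S1 ∖ S2| = |S1| − |S1∩S2| = 10.5 − 0.3706 = 10.13.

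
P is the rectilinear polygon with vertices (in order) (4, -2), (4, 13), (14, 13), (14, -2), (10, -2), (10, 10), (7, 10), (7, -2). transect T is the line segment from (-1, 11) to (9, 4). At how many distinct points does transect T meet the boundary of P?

The segment meets the boundary at (7,5.4), (4,7.5).

2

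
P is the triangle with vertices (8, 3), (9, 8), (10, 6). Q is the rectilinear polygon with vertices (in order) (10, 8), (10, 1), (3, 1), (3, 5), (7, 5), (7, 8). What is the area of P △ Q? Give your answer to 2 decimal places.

33.50

|P| = 3.5, |Q| = 37, |P∩Q| = 3.5.
|P △ Q| = |P| + |Q| − 2·|P∩Q| = 3.5 + 37 − 7 = 33.50.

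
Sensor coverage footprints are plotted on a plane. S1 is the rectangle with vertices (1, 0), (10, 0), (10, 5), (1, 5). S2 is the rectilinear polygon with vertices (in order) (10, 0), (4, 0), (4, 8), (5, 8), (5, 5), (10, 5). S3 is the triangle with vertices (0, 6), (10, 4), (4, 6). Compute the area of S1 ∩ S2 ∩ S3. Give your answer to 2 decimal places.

The intersection is the polygon with vertices (7,5), (10,4), (5,5).
By the shoelace formula its area is 1.00.

1.00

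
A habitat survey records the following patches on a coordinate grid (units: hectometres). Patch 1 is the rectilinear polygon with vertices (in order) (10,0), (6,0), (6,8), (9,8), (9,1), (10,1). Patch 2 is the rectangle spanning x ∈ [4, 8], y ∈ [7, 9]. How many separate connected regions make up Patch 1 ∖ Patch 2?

1

Patch 1 ∖ Patch 2 is a single connected region.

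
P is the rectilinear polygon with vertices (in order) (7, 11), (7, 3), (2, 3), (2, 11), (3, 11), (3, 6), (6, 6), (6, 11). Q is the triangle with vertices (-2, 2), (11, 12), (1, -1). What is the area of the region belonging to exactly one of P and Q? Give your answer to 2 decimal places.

36.64

|P| = 25, |Q| = 34.5, |P∩Q| = 11.4308.
|P △ Q| = |P| + |Q| − 2·|P∩Q| = 25 + 34.5 − 22.8615 = 36.64.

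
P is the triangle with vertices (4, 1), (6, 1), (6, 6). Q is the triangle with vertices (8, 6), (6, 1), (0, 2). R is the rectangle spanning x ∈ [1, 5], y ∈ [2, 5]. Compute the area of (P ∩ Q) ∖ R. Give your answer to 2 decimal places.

3.99

|P ∩ Q| = 4.4375.
|(P ∩ Q) ∩ R| = 0.45.
|(P ∩ Q) ∖ R| = 4.4375 − 0.45 = 3.99.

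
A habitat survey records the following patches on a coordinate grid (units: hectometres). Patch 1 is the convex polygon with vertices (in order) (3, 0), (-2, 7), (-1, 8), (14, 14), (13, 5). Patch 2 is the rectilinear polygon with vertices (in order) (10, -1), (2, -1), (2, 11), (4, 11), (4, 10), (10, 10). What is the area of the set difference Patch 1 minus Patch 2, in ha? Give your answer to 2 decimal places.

54.25

|Patch 1| = 120.5, |Patch 1∩Patch 2| = 66.25.
|Patch 1 ∖ Patch 2| = |Patch 1| − |Patch 1∩Patch 2| = 120.5 − 66.25 = 54.25.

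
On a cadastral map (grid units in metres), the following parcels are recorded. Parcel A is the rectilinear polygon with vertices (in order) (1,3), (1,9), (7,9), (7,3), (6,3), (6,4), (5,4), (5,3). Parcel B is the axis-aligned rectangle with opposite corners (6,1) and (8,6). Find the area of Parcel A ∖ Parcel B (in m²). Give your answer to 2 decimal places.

|Parcel A| = 35, |Parcel A∩Parcel B| = 3.
|Parcel A ∖ Parcel B| = |Parcel A| − |Parcel A∩Parcel B| = 35 − 3 = 32.00.

32.00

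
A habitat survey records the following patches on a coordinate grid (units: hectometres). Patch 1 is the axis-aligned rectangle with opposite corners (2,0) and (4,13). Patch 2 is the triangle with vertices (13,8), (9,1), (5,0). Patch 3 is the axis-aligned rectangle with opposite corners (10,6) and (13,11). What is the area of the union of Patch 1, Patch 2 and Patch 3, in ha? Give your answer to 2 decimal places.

By inclusion–exclusion:
Individual areas: |Patch 1| = 26, |Patch 2| = 12, |Patch 3| = 15.
|Patch 1∩Patch 2| = 0.
|Patch 1∩Patch 3| = 0 (no overlap).
|Patch 2∩Patch 3| = 0.8571.
|Patch 1∩Patch 2∩Patch 3| = 0.
|Patch 1 ∪ Patch 2 ∪ Patch 3| = 53 − 0.8571 + 0 = 52.14.

52.14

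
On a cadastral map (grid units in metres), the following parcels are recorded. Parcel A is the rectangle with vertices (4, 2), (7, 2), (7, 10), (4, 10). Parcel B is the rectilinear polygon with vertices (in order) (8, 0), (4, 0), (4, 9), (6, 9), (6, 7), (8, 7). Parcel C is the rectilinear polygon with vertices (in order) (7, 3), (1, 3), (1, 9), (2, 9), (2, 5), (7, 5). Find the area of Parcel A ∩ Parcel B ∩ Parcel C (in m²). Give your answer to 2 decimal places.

The intersection is the polygon with vertices (4,5), (7,5), (7,3), (4,3).
By the shoelace formula its area is 6.00.

6.00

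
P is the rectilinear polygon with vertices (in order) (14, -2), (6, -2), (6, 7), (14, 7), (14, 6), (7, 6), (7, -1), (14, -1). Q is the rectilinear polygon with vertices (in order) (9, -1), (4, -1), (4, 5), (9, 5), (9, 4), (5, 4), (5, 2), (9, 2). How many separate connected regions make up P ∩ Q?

P ∩ Q splits into 2 disjoint pieces (area 3, area 1).

2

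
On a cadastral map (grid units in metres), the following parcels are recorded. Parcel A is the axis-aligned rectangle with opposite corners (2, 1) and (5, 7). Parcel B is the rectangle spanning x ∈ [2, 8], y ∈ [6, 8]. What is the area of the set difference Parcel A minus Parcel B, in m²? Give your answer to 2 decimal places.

|Parcel A∩Parcel B|: x∈[2,5], y∈[6,7] → 3·1 = 3.
|Parcel A| = 18.
|Parcel A ∖ Parcel B| = |Parcel A| − |Parcel A∩Parcel B| = 18 − 3 = 15.00.

15.00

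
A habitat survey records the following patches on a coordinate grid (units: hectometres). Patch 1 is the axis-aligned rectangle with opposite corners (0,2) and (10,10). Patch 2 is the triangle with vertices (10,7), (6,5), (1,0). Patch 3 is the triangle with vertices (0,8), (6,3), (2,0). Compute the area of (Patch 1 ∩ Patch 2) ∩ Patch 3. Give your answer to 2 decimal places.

The region (Patch 1 ∩ Patch 2) ∩ Patch 3 is the polygon with vertices (4.909,3.909), (5.448,3.46), (3.571,2), (3,2).
By the shoelace formula its area is 1.36.

1.36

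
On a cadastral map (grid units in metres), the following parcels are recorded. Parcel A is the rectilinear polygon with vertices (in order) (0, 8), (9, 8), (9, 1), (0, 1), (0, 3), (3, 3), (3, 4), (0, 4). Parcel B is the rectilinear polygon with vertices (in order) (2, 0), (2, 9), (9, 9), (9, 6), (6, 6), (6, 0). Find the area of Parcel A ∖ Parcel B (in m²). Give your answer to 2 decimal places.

|Parcel A| = 60, |Parcel A∩Parcel B| = 33.
|Parcel A ∖ Parcel B| = |Parcel A| − |Parcel A∩Parcel B| = 60 − 33 = 27.00.

27.00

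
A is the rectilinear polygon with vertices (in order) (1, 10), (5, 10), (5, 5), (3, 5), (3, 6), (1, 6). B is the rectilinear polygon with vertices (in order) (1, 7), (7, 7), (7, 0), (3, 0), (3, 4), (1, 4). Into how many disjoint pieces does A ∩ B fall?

1

A ∩ B is a single connected region.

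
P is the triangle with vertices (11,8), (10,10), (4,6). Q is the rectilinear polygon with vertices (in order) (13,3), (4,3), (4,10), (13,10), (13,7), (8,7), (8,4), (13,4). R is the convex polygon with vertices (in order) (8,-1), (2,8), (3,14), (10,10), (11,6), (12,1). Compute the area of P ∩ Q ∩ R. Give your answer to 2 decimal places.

The intersection is the polygon with vertices (4,6), (10,10), (10.533,7.867).
By the shoelace formula its area is 7.47.

7.47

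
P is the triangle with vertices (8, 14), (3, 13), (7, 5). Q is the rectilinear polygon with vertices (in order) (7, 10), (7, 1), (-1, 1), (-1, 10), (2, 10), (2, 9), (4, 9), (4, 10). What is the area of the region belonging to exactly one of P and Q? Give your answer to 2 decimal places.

79.50

|P| = 22, |Q| = 70, |P∩Q| = 6.25.
|P △ Q| = |P| + |Q| − 2·|P∩Q| = 22 + 70 − 12.5 = 79.50.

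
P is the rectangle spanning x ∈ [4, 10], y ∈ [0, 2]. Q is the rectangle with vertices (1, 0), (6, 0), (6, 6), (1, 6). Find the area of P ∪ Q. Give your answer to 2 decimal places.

By inclusion–exclusion:
Individual areas: |P| = 12, |Q| = 30.
|P∩Q|: x∈[4,6], y∈[0,2] → 2·2 = 4.
|P ∪ Q| = 42 − 4 = 38.00.

38.00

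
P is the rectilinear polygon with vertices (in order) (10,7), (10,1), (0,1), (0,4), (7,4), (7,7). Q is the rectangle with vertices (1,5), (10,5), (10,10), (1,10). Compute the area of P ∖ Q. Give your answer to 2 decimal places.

|P| = 39, |P∩Q| = 6.
|P ∖ Q| = |P| − |P∩Q| = 39 − 6 = 33.00.

33.00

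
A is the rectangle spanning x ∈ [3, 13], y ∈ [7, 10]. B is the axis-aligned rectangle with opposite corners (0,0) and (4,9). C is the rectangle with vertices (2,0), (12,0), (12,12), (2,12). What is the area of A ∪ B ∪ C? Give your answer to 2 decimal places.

By inclusion–exclusion:
Individual areas: |A| = 30, |B| = 36, |C| = 120.
|A∩B|: x∈[3,4], y∈[7,9] → 1·2 = 2.
|A∩C|: x∈[3,12], y∈[7,10] → 9·3 = 27.
|B∩C|: x∈[2,4], y∈[0,9] → 2·9 = 18.
|A∩B∩C| = 2.
|A ∪ B ∪ C| = 186 − 47 + 2 = 141.00.

141.00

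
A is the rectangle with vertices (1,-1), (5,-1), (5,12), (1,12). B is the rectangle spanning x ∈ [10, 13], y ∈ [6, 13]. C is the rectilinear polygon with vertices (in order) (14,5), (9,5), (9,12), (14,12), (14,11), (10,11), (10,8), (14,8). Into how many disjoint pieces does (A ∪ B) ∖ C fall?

3

(A ∪ B) ∖ C splits into 3 disjoint pieces (area 52, area 9, area 3).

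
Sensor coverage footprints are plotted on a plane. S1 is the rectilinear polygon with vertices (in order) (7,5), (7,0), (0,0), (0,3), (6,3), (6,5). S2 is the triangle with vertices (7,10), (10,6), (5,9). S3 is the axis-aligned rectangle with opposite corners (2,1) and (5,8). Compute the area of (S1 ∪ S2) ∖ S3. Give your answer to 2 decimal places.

22.50

|S1 ∪ S2| = 28.5.
|(S1 ∪ S2) ∩ S3| = 6.
|(S1 ∪ S2) ∖ S3| = 28.5 − 6 = 22.50.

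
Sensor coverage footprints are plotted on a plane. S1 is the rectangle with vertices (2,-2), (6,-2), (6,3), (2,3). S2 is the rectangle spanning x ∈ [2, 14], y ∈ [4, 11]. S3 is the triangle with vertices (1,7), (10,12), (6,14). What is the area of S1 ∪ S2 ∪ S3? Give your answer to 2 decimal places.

114.74

By inclusion–exclusion:
Individual areas: |S1| = 20, |S2| = 84, |S3| = 19.
|S1∩S2| = 0 (no overlap).
|S1∩S3| = 0.
|S2∩S3| = 8.2635.
|S1∩S2∩S3| = 0.
|S1 ∪ S2 ∪ S3| = 123 − 8.2635 + 0 = 114.74.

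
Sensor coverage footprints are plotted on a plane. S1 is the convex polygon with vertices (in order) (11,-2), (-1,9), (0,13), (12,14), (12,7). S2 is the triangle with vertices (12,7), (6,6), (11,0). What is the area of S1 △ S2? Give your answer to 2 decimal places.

|S1| = 128.5, |S2| = 20.5, |S1∩S2| = 20.5.
|S1 △ S2| = |S1| + |S2| − 2·|S1∩S2| = 128.5 + 20.5 − 41 = 108.00.

108.00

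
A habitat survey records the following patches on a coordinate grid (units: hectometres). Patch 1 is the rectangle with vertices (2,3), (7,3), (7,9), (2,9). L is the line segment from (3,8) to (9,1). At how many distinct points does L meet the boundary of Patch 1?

1

The segment meets the boundary at (7,3.333).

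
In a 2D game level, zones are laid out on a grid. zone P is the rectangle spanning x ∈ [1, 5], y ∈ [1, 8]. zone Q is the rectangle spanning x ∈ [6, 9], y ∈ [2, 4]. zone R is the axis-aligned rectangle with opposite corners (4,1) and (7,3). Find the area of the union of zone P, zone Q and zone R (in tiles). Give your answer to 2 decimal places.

By inclusion–exclusion:
Individual areas: |zone P| = 28, |zone Q| = 6, |zone R| = 6.
|zone P∩zone Q| = 0 (no overlap).
|zone P∩zone R|: x∈[4,5], y∈[1,3] → 1·2 = 2.
|zone Q∩zone R|: x∈[6,7], y∈[2,3] → 1·1 = 1.
|zone P∩zone Q∩zone R| = 0.
|zone P ∪ zone Q ∪ zone R| = 40 − 3 + 0 = 37.00.

37.00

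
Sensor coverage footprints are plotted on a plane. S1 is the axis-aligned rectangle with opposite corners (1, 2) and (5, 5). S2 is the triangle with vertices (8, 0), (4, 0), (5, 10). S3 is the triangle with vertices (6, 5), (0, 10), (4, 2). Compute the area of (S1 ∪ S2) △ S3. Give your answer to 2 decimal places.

31.82

|S1 ∪ S2| = 30.05.
|(S1 ∪ S2) ∩ S3| = 6.1154.
|(S1 ∪ S2) △ S3| = 30.05 + 14 − 12.2308 = 31.82.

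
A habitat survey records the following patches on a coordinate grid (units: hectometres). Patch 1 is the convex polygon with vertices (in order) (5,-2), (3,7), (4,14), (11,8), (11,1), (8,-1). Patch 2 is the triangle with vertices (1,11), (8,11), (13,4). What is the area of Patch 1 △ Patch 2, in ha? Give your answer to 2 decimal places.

|Patch 1| = 87, |Patch 2| = 24.5, |Patch 1∩Patch 2| = 20.8101.
|Patch 1 △ Patch 2| = |Patch 1| + |Patch 2| − 2·|Patch 1∩Patch 2| = 87 + 24.5 − 41.6203 = 69.88.

69.88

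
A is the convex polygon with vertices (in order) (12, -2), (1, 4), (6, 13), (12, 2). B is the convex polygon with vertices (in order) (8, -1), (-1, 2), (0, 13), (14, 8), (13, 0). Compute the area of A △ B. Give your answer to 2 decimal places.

81.59

|A| = 76.5, |B| = 148.5, |A∩B| = 71.7072.
|A △ B| = |A| + |B| − 2·|A∩B| = 76.5 + 148.5 − 143.4144 = 81.59.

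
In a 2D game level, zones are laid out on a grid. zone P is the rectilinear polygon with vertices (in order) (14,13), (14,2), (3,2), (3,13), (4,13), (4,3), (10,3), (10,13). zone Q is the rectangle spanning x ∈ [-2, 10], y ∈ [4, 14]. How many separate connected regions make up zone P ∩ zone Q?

1

zone P ∩ zone Q is a single connected region.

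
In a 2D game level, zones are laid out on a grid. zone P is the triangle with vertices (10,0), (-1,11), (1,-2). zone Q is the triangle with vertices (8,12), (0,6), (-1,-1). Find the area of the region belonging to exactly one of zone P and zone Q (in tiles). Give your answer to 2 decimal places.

59.19

|zone P| = 60.5, |zone Q| = 25, |zone P∩zone Q| = 13.1535.
|zone P △ zone Q| = |zone P| + |zone Q| − 2·|zone P∩zone Q| = 60.5 + 25 − 26.307 = 59.19.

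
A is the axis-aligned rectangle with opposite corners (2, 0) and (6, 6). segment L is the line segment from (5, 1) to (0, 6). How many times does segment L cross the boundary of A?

1

The segment meets the boundary at (2,4).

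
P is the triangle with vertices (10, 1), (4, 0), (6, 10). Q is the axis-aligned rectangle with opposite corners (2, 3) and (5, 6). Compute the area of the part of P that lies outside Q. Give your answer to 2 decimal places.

28.60

|P| = 29, |P∩Q| = 0.4.
|P ∖ Q| = |P| − |P∩Q| = 29 − 0.4 = 28.60.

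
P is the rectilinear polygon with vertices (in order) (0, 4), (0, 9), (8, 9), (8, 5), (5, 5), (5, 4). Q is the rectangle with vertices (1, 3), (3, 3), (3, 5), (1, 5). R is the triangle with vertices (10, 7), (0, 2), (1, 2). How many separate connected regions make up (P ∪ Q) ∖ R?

4

(P ∪ Q) ∖ R splits into 4 disjoint pieces (area 37.5, area 0.7111, area 0.0444, area 0.0111).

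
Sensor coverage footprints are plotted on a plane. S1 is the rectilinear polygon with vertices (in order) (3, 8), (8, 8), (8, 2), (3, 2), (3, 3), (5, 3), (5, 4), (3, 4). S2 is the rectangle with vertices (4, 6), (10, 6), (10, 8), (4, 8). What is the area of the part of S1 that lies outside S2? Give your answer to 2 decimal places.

20.00

|S1| = 28, |S1∩S2| = 8.
|S1 ∖ S2| = |S1| − |S1∩S2| = 28 − 8 = 20.00.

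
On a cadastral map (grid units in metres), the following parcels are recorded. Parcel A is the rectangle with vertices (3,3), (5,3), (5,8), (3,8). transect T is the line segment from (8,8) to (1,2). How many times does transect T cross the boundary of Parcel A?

2

The segment meets the boundary at (3,3.714), (5,5.429).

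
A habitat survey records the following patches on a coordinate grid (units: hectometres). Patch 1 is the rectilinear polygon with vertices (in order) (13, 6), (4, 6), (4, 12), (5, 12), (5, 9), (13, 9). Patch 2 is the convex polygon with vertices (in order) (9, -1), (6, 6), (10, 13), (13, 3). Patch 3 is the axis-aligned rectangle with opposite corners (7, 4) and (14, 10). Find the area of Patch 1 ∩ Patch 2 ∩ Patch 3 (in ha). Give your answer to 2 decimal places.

The intersection is the polygon with vertices (7.714,9), (11.2,9), (12.1,6), (7,6), (7,7.75).
By the shoelace formula its area is 13.50.

13.50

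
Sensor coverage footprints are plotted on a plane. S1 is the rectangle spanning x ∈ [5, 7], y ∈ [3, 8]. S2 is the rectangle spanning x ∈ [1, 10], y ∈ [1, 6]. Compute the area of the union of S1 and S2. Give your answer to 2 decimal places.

By inclusion–exclusion:
Individual areas: |S1| = 10, |S2| = 45.
|S1∩S2|: x∈[5,7], y∈[3,6] → 2·3 = 6.
|S1 ∪ S2| = 55 − 6 = 49.00.

49.00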